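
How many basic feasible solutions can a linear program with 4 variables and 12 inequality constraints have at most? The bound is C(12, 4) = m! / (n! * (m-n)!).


Each vertex corresponds to some choice of n active constraints out of m, so the number of vertices is at most C(m, n) = m! / (n!(m-n)!).
m = 12, n = 4
Numerator: 12 * 11 * 10 * 9
Denominator: 4! = 24
C(12, 4) = 495


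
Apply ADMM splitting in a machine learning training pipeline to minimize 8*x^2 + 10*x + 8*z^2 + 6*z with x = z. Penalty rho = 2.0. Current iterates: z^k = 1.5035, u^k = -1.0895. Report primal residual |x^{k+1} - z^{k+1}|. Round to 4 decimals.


ADMM iteration with rho = 2.0, z^k = 1.5035, u^k = -1.0895
Step 1: x-update.
Minimize 8*x^2 + 10*x + (2.0/2)*(x - 1.5035 - 1.0895)^2
FOC: (2*8 + 2.0)*x = -10 + 2.0*(1.5035 + 1.0895)
x^{k+1} = -0.2674
Step 2: z-update.
Minimize 8*z^2 + 6*z + (2.0/2)*(-0.2674 - z - 1.0895)^2
FOC: (2*8 + 2.0)*z = -6 + 2.0*(-0.2674 - 1.0895)
z^{k+1} = -0.4841
Step 3: u-update.
u^{k+1} = -1.0895 - 0.2674 + 0.4841 = -0.8728
Step 4: Primal residual = |-0.2674 + 0.4841| = 0.2167


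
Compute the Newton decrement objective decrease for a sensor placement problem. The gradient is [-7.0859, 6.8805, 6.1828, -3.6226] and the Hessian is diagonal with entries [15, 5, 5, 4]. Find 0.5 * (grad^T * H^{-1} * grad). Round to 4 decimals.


Step 1: H is diagonal, so H^(-1) * g = [-0.4724, 1.3761, 1.2366, -0.9057].
Step 2: g^T H^(-1) g = sum_i g_i^2 / H_ii
  = (-7.0859)^2/15 + (6.8805)^2/5 + (6.1828)^2/5 + (-3.6226)^2/4
  = 3.3473 + 9.4683 + 7.6454 + 3.2808 = 23.7418
Step 3: Objective decrease = 0.5 * g^T H^(-1) g = 11.8709


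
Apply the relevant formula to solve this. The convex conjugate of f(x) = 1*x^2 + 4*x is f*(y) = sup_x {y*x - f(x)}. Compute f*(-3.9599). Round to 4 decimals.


f*(y) = sup_x {y*x - a*x^2 - b*x} = sup_x {(y-b)*x - a*x^2}
FOC: (y - b) - 2a*x = 0 => x* = (y - b)/(2a)
x* = (-3.9599 - 4)/(2*1) = -3.98
f*(-3.9599) = (y-b)^2/(4a) = (-3.9599 - 4)^2/(4*1)
= 63.36/4 = 15.84


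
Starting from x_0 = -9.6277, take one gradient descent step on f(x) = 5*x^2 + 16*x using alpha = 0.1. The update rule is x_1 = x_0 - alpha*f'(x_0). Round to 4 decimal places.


We compute the gradient at x_0 and apply the update.
f'(x) = 10*x + 16
f'(-9.6277) = 10*-9.6277 + 16 = -80.277
x_1 = -9.6277 - 0.1*-80.277 = -1.6


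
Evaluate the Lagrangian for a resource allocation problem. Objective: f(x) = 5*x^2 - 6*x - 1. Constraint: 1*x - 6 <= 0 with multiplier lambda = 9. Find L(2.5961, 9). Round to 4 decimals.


Step 1: Evaluate f(x).
f(2.5961) = 5*2.5961^2 - 6*2.5961 - 1 = 17.1221
Step 2: Evaluate g(x).
g(2.5961) = 1*2.5961 - 6 = -3.4039
Step 3: Compute Lagrangian.
L = 17.1221 + 9*-3.4039 = -13.513


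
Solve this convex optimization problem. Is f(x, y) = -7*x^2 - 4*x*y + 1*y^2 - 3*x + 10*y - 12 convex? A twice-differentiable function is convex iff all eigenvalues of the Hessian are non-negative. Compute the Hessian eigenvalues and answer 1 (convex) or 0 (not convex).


The Hessian of f(x,y) = -7*x^2 - 4*x*y + 1*y^2 - 3*x + 10*y - 12 is:
H = [[-14, -4], [-4, 2]]
Trace = -14 + 2 = -12
Determinant = -14*2 - (-4)^2 = -44
Discriminant = (-12)^2 - 4*-44 = 320.0
Eigenvalues: lambda_1 = -14.9443, lambda_2 = 2.9443
The function is not convex.

0


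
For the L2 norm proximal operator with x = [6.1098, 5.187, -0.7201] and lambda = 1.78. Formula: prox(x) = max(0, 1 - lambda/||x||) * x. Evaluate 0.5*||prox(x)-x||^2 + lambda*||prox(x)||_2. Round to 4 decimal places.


Step 1: Compute ||x||.
||x|| = 8.0469
Step 2: Compute scaling factor.
scale = max(0, 1 - 1.78/8.0469) = 0.7788
Step 3: prox(x) = [4.7583, 4.0396, -0.5608]
||prox(x)|| = 6.2669
Step 4: Proximal objective.
0.5*||prox-x||^2 = 1.5842
lambda*||prox|| = 11.1551
Total = 12.7393


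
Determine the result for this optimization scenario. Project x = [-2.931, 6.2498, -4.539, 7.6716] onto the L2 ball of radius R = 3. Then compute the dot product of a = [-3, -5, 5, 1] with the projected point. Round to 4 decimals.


Step 1: Compute ||x|| (intermediates to 6 decimals).
||x|| = sqrt((-2.931)^2 + 6.2498^2 + (-4.539)^2 + 7.6716^2) = 11.274162
Step 2: Project.
Since ||x|| > R, scale = R/||x|| = 3/11.274162 = 0.266095, proj(x) = scale * x
proj(x) = [-0.779924, 1.663041, -1.207805, 2.041374]
Step 3: Dot product.
a^T * proj(x) = -3*(-0.779924) - 5*1.663041 + 5*(-1.207805) + 1*2.041374 = -9.9731


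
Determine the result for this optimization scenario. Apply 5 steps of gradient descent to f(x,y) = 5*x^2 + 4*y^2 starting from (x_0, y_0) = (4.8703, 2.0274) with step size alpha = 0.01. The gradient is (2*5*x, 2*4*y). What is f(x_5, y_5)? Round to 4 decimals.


Gradient descent on f(x,y) = 5*x^2 + 4*y^2.
Starting point: (4.8703, 2.0274), alpha = 0.01
Step 1: grad_x = 2*5*4.8703 = 48.703, grad_y = 2*4*2.0274 = 16.2192
  x_1 = 4.8703 - 0.01*48.703 = 4.3833
  y_1 = 2.0274 - 0.01*16.2192 = 1.8652
Step 2: grad_x = 2*5*4.3833 = 43.8327, grad_y = 2*4*1.8652 = 14.9217
  x_2 = 4.3833 - 0.01*43.8327 = 3.9449
  y_2 = 1.8652 - 0.01*14.9217 = 1.716
Step 3: grad_x = 2*5*3.9449 = 39.4494, grad_y = 2*4*1.716 = 13.7279
  x_3 = 3.9449 - 0.01*39.4494 = 3.5504
  y_3 = 1.716 - 0.01*13.7279 = 1.5787
Step 4: grad_x = 2*5*3.5504 = 35.5045, grad_y = 2*4*1.5787 = 12.6297
  x_4 = 3.5504 - 0.01*35.5045 = 3.1954
  y_4 = 1.5787 - 0.01*12.6297 = 1.4524
Step 5: grad_x = 2*5*3.1954 = 31.954, grad_y = 2*4*1.4524 = 11.6193
  x_5 = 3.1954 - 0.01*31.954 = 2.8759
  y_5 = 1.4524 - 0.01*11.6193 = 1.3362
f(2.8759, 1.3362) = 5*2.8759^2 + 4*1.3362^2 = 48.4949


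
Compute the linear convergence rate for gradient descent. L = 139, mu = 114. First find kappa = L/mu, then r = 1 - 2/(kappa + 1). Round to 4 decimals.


Step 1: Compute the condition number.
kappa = L/mu = 139/114 = 1.2193
Step 2: Compute the convergence rate.
r = 1 - 2/(kappa + 1) = 1 - 2*mu/(L + mu) = (L - mu)/(L + mu) = 25/253 = 0.0988


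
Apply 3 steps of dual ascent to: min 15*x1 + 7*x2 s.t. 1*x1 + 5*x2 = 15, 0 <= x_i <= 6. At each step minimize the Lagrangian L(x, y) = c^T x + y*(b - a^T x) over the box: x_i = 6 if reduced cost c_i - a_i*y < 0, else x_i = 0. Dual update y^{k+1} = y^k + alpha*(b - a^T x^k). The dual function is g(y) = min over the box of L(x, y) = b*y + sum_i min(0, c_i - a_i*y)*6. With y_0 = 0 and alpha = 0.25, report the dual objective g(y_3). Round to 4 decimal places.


Dual ascent for LP: min 15*x1 + 7*x2, 1*x1 + 5*x2 = 15, 0 <= x_i <= 6
Step 1: y^k = 0.0, reduced costs: (15.0, 7.0)
  x^k = (0.0, 0.0), subgradient = b - a^T x = 15.0
  y^{k+1} = 0.0 + 0.25*15.0 = 3.75
Step 2: y^k = 3.75, reduced costs: (11.25, -11.75)
  x^k = (0.0, 6.0), subgradient = b - a^T x = -15.0
  y^{k+1} = 3.75 + 0.25*-15.0 = 0.0
Step 3: y^k = 0.0, reduced costs: (15.0, 7.0)
  x^k = (0.0, 0.0), subgradient = b - a^T x = 15.0
  y^{k+1} = 0.0 + 0.25*15.0 = 3.75
Dual objective at y_3 = 3.75: reduced costs (11.25, -11.75), box minimizer x = (0.0, 6.0)
g(y_3) = b*y + (c1 - a1*y)*x1 + (c2 - a2*y)*x2 = 15*3.75 + 11.25*0.0 + (-11.75)*6.0 = 56.25 + 0.0 - 70.5 = -14.25


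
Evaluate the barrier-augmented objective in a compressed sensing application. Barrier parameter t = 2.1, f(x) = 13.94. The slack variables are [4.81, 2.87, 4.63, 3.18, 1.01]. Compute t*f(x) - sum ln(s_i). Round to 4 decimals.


Step 1: Compute log-barrier.
ln values: [1.5707, 1.0543, 1.5326, 1.1569, 0.01]
phi = -(1.5707 + 1.0543 + 1.5326 + 1.1569 + 0.01) = -5.3244
Step 2: Compute augmented objective.
t*f(x) = 2.1*13.94 = 29.274
Total = 29.274 - 5.3244 = 23.9496


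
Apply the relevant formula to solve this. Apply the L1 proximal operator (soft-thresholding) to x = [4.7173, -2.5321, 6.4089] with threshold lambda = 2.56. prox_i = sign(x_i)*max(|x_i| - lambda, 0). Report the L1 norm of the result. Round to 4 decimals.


Soft-thresholding with lambda = 2.56:
prox(4.7173) = sign(4.7173)*max(|4.7173| - 2.56, 0) = 2.1573
prox(-2.5321) = sign(-2.5321)*max(|-2.5321| - 2.56, 0) = 0.0
prox(6.4089) = sign(6.4089)*max(|6.4089| - 2.56, 0) = 3.8489
prox(x) = [2.1573, 0.0, 3.8489]
||prox(x)||_1 = 2.1573 + 0.0 + 3.8489 = 6.0062


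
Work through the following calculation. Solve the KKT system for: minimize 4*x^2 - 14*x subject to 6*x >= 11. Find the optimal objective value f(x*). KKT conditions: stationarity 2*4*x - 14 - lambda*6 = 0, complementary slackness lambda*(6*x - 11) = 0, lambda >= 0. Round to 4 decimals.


Step 1: Try lambda = 0 (constraint inactive).
x_unc = 14/(2*4) = 1.75
Check: 6*1.75 = 10.5 < 11 -- violated!
Step 2: Constraint must be active: 6*x = 11
x* = 11/6 = 1.8333 (rounded; the exact value 11/6 is used below)
lambda = (2*4*(11/6) - 14)/6 = 0.1111
Step 3: Compute optimal value.
f(x*) = 4*(11/6)^2 - 14*(11/6) = -12.2222


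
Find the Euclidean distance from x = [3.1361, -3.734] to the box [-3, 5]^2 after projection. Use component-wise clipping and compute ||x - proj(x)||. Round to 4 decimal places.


Project each component onto [-3, 5].
clip(3.1361) = 3.1361, clip(-3.734) = -3.0
Projection = [3.1361, -3.0]
Squared diffs: [0.0, 0.5388]
Distance = sqrt(0.5388) = 0.734


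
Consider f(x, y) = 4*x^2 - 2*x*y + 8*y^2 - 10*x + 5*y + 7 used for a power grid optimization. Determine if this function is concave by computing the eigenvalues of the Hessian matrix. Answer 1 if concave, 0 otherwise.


The Hessian of f(x,y) = 4*x^2 - 2*x*y + 8*y^2 - 10*x + 5*y + 7 is:
H = [[8, -2], [-2, 16]]
Trace = 8 + 16 = 24
Determinant = 8*16 - (-2)^2 = 124
Discriminant = (24)^2 - 4*124 = 80.0
Eigenvalues: lambda_1 = 7.5279, lambda_2 = 16.4721
The function is not concave.

0


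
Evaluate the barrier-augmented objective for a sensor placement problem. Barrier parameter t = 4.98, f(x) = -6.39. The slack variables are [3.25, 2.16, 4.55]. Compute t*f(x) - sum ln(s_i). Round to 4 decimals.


Step 1: Compute log-barrier.
ln values: [1.1787, 0.7701, 1.5151]
phi = -(1.1787 + 0.7701 + 1.5151) = -3.4639
Step 2: Compute augmented objective.
t*f(x) = 4.98*-6.39 = -31.8222
Total = -31.8222 - 3.4639 = -35.2861


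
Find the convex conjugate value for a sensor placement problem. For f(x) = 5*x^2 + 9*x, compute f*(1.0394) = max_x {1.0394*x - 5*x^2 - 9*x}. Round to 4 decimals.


f*(y) = sup_x {y*x - a*x^2 - b*x} = sup_x {(y-b)*x - a*x^2}
FOC: (y - b) - 2a*x = 0 => x* = (y - b)/(2a)
x* = (1.0394 - 9)/(2*5) = -0.7961
f*(1.0394) = (y-b)^2/(4a) = (1.0394 - 9)^2/(4*5)
= 63.3712/20 = 3.1686


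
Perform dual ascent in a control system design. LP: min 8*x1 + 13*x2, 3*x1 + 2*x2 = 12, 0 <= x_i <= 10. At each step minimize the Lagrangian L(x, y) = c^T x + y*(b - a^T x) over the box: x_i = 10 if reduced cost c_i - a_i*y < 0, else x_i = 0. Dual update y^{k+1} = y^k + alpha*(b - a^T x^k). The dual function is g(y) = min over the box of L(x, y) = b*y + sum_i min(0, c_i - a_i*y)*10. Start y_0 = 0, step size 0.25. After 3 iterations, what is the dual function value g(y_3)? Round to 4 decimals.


Dual ascent for LP: min 8*x1 + 13*x2, 3*x1 + 2*x2 = 12, 0 <= x_i <= 10
Step 1: y^k = 0.0, reduced costs: (8.0, 13.0)
  x^k = (0.0, 0.0), subgradient = b - a^T x = 12.0
  y^{k+1} = 0.0 + 0.25*12.0 = 3.0
Step 2: y^k = 3.0, reduced costs: (-1.0, 7.0)
  x^k = (10.0, 0.0), subgradient = b - a^T x = -18.0
  y^{k+1} = 3.0 + 0.25*-18.0 = -1.5
Step 3: y^k = -1.5, reduced costs: (12.5, 16.0)
  x^k = (0.0, 0.0), subgradient = b - a^T x = 12.0
  y^{k+1} = -1.5 + 0.25*12.0 = 1.5
Dual objective at y_3 = 1.5: reduced costs (3.5, 10.0), box minimizer x = (0.0, 0.0)
g(y_3) = b*y + (c1 - a1*y)*x1 + (c2 - a2*y)*x2 = 12*1.5 + 3.5*0.0 + 10.0*0.0 = 18.0 + 0.0 + 0.0 = 18.0


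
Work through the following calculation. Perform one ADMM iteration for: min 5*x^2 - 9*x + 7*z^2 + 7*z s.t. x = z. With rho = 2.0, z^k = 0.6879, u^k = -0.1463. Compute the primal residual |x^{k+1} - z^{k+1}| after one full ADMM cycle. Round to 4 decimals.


ADMM iteration with rho = 2.0, z^k = 0.6879, u^k = -0.1463
Step 1: x-update.
Minimize 5*x^2 - 9*x + (2.0/2)*(x - 0.6879 - 0.1463)^2
FOC: (2*5 + 2.0)*x = 9 + 2.0*(0.6879 + 0.1463)
x^{k+1} = 0.889
Step 2: z-update.
Minimize 7*z^2 + 7*z + (2.0/2)*(0.889 - z - 0.1463)^2
FOC: (2*7 + 2.0)*z = -7 + 2.0*(0.889 - 0.1463)
z^{k+1} = -0.3447
Step 3: u-update.
u^{k+1} = -0.1463 + 0.889 + 0.3447 = 1.0874
Step 4: Primal residual = |0.889 + 0.3447| = 1.2337


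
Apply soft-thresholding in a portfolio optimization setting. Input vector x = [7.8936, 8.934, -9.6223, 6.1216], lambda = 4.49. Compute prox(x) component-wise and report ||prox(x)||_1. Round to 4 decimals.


Soft-thresholding with lambda = 4.49:
prox(7.8936) = sign(7.8936)*max(|7.8936| - 4.49, 0) = 3.4036
prox(8.934) = sign(8.934)*max(|8.934| - 4.49, 0) = 4.444
prox(-9.6223) = sign(-9.6223)*max(|-9.6223| - 4.49, 0) = -5.1323
prox(6.1216) = sign(6.1216)*max(|6.1216| - 4.49, 0) = 1.6316
prox(x) = [3.4036, 4.444, -5.1323, 1.6316]
||prox(x)||_1 = 3.4036 + 4.444 + 5.1323 + 1.6316 = 14.6115


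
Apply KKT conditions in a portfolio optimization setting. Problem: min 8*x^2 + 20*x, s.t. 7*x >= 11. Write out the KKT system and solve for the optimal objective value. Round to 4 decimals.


Step 1: Try lambda = 0 (constraint inactive).
x_unc = -20/(2*8) = -1.25
Check: 7*-1.25 = -8.75 < 11 -- violated!
Step 2: Constraint must be active: 7*x = 11
x* = 11/7 = 1.5714 (rounded; the exact value 11/7 is used below)
lambda = (2*8*(11/7) + 20)/7 = 6.449
Step 3: Compute optimal value.
f(x*) = 8*(11/7)^2 + 20*(11/7) = 51.1837


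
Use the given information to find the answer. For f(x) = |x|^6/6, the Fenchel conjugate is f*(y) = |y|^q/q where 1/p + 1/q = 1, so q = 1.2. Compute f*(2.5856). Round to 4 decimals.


The conjugate exponent q satisfies 1/p + 1/q = 1.
p = 6, so q = 6/(6 - 1) = 1.2
|y|^q = 2.5856^1.2 = 3.1266
f*(2.5856) = 3.1266 / 1.2 = 2.6055


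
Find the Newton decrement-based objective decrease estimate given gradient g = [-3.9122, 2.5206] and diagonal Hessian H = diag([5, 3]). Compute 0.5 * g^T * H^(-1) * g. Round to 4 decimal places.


Step 1: H is diagonal, so H^(-1) * g = [-0.7824, 0.8402].
Step 2: g^T H^(-1) g = sum_i g_i^2 / H_ii
  = (-3.9122)^2/5 + (2.5206)^2/3
  = 3.0611 + 2.1178 = 5.1789
Step 3: Objective decrease = 0.5 * g^T H^(-1) g = 2.5894


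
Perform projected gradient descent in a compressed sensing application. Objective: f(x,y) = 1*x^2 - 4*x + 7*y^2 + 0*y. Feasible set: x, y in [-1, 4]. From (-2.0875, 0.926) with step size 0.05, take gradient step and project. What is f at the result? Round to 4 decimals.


Step 1: Compute gradient at (-2.0875, 0.926).
grad_x = 2*1*-2.0875 - 4 = -8.175
grad_y = 2*7*0.926 + 0 = 12.964
Step 2: Gradient step.
x_raw = -2.0875 - 0.05*-8.175 = -1.6788
y_raw = 0.926 - 0.05*12.964 = 0.2778
Step 3: Project onto [-1, 4].
x_proj = clip(-1.6788) = -1.0
y_proj = clip(0.2778) = 0.2778
Step 4: Evaluate f.
f(-1.0, 0.2778) = 5.5402


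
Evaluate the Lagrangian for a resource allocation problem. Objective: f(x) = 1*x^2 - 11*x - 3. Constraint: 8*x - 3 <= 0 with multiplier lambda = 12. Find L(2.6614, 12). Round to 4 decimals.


Step 1: Evaluate f(x).
f(2.6614) = 1*2.6614^2 - 11*2.6614 - 3 = -25.1924
Step 2: Evaluate g(x).
g(2.6614) = 8*2.6614 - 3 = 18.2912
Step 3: Compute Lagrangian.
L = -25.1924 + 12*18.2912 = 194.302


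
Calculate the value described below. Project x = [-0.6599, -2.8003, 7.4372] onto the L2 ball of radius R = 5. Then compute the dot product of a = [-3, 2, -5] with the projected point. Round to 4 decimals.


Step 1: Compute ||x|| (intermediates to 6 decimals).
||x|| = sqrt((-0.6599)^2 + (-2.8003)^2 + 7.4372^2) = 7.974277
Step 2: Project.
Since ||x|| > R, scale = R/||x|| = 5/7.974277 = 0.627016, proj(x) = scale * x
proj(x) = [-0.413768, -1.755833, 4.663243]
Step 3: Dot product.
a^T * proj(x) = -3*(-0.413768) + 2*(-1.755833) - 5*4.663243 = -25.5866


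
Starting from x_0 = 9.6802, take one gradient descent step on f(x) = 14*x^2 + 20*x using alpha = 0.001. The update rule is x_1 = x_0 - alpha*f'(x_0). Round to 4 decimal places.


We compute the gradient at x_0 and apply the update.
f'(x) = 28*x + 20
f'(9.6802) = 28*9.6802 + 20 = 291.0456
x_1 = 9.6802 - 0.001*291.0456 = 9.3892


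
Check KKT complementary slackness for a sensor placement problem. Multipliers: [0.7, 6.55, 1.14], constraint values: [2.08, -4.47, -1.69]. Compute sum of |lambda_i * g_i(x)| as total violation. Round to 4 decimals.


KKT complementary slackness check:
lambda_1 * g_1 = 0.7 * 2.08 = 1.456
lambda_2 * g_2 = 6.55 * -4.47 = -29.2785
lambda_3 * g_3 = 1.14 * -1.69 = -1.9266
Total violation = 1.456 + 29.2785 + 1.9266 = 32.6611


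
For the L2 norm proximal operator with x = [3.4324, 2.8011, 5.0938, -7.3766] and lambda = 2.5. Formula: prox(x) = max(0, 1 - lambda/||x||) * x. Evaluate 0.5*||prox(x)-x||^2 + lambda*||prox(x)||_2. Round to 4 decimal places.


Step 1: Compute ||x||.
||x|| = 9.9994
Step 2: Compute scaling factor.
scale = max(0, 1 - 2.5/9.9994) = 0.75
Step 3: prox(x) = [2.5743, 2.1008, 3.8203, -5.5323]
||prox(x)|| = 7.4994
Step 4: Proximal objective.
0.5*||prox-x||^2 = 3.125
lambda*||prox|| = 18.7485
Total = 21.8736


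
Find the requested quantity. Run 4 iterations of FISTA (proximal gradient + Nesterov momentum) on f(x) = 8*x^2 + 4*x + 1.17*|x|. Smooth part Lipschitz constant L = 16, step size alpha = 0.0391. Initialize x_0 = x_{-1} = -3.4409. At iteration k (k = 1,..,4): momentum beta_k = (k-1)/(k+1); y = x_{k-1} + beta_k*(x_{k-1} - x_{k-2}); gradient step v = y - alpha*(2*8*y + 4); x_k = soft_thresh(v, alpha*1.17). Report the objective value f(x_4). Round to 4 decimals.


FISTA on f(x) = 8*x^2 + 4*x + 1.17*|x|
L = 16, alpha = 0.0391
Iteration 1: beta = 0.0, y = -3.4409 + 0.0*(-3.4409 + 3.4409) = -3.4409
  grad(y) = -51.0544, v = y - alpha*grad = -1.4447
  prox(v) = soft_thresh(-1.4447, 0.0457) = -1.3989
Iteration 2: beta = 0.3333, y = -1.3989 + 0.3333*(-1.3989 + 3.4409) = -0.7183
  grad(y) = -7.4923, v = y - alpha*grad = -0.4253
  prox(v) = soft_thresh(-0.4253, 0.0457) = -0.3796
Iteration 3: beta = 0.5, y = -0.3796 + 0.5*(-0.3796 + 1.3989) = 0.1301
  grad(y) = 6.0817, v = y - alpha*grad = -0.1077
  prox(v) = soft_thresh(-0.1077, 0.0457) = -0.0619
Iteration 4: beta = 0.6, y = -0.0619 + 0.6*(-0.0619 + 0.3796) = 0.1286
  grad(y) = 6.0582, v = y - alpha*grad = -0.1082
  prox(v) = soft_thresh(-0.1082, 0.0457) = -0.0625
f(x_4) = 8*(-0.0625)^2 + 4*(-0.0625) + 1.17*|-0.0625| = -0.1456


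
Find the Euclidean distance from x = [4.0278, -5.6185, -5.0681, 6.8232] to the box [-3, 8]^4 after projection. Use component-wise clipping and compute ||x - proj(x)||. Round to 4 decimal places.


Project each component onto [-3, 8].
clip(4.0278) = 4.0278, clip(-5.6185) = -3.0, clip(-5.0681) = -3.0, clip(6.8232) = 6.8232
Projection = [4.0278, -3.0, -3.0, 6.8232]
Squared diffs: [0.0, 6.8565, 4.277, 0.0]
Distance = sqrt(11.1335) = 3.3367


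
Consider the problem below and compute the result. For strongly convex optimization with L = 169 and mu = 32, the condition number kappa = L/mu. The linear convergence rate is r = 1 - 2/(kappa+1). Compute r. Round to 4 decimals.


Step 1: Compute the condition number.
kappa = L/mu = 169/32 = 5.2813
Step 2: Compute the convergence rate.
r = 1 - 2/(kappa + 1) = 1 - 2*mu/(L + mu) = (L - mu)/(L + mu) = 137/201 = 0.6816


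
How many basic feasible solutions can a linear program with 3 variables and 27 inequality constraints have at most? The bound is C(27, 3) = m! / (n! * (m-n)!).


Each vertex corresponds to some choice of n active constraints out of m, so the number of vertices is at most C(m, n) = m! / (n!(m-n)!).
m = 27, n = 3
Numerator: 27 * 26 * 25
Denominator: 3! = 6
C(27, 3) = 2925


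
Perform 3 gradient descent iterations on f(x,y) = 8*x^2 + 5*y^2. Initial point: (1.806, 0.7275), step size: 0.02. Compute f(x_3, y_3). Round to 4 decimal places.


Gradient descent on f(x,y) = 8*x^2 + 5*y^2.
Starting point: (1.806, 0.7275), alpha = 0.02
Step 1: grad_x = 2*8*1.806 = 28.896, grad_y = 2*5*0.7275 = 7.275
  x_1 = 1.806 - 0.02*28.896 = 1.2281
  y_1 = 0.7275 - 0.02*7.275 = 0.582
Step 2: grad_x = 2*8*1.2281 = 19.6493, grad_y = 2*5*0.582 = 5.82
  x_2 = 1.2281 - 0.02*19.6493 = 0.8351
  y_2 = 0.582 - 0.02*5.82 = 0.4656
Step 3: grad_x = 2*8*0.8351 = 13.3615, grad_y = 2*5*0.4656 = 4.656
  x_3 = 0.8351 - 0.02*13.3615 = 0.5679
  y_3 = 0.4656 - 0.02*4.656 = 0.3725
f(0.5679, 0.3725) = 8*0.5679^2 + 5*0.3725^2 = 3.2735


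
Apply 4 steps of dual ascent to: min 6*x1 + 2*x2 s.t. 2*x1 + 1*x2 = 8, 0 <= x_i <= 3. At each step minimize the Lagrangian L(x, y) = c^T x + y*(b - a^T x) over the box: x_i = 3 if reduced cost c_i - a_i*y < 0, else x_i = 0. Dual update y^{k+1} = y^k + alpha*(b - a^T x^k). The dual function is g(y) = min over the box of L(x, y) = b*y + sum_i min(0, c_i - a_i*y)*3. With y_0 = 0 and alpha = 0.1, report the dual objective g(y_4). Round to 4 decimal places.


Dual ascent for LP: min 6*x1 + 2*x2, 2*x1 + 1*x2 = 8, 0 <= x_i <= 3
Step 1: y^k = 0.0, reduced costs: (6.0, 2.0)
  x^k = (0.0, 0.0), subgradient = b - a^T x = 8.0
  y^{k+1} = 0.0 + 0.1*8.0 = 0.8
Step 2: y^k = 0.8, reduced costs: (4.4, 1.2)
  x^k = (0.0, 0.0), subgradient = b - a^T x = 8.0
  y^{k+1} = 0.8 + 0.1*8.0 = 1.6
Step 3: y^k = 1.6, reduced costs: (2.8, 0.4)
  x^k = (0.0, 0.0), subgradient = b - a^T x = 8.0
  y^{k+1} = 1.6 + 0.1*8.0 = 2.4
Step 4: y^k = 2.4, reduced costs: (1.2, -0.4)
  x^k = (0.0, 3.0), subgradient = b - a^T x = 5.0
  y^{k+1} = 2.4 + 0.1*5.0 = 2.9
Dual objective at y_4 = 2.9: reduced costs (0.2, -0.9), box minimizer x = (0.0, 3.0)
g(y_4) = b*y + (c1 - a1*y)*x1 + (c2 - a2*y)*x2 = 8*2.9 + 0.2*0.0 + (-0.9)*3.0 = 23.2 + 0.0 - 2.7 = 20.5


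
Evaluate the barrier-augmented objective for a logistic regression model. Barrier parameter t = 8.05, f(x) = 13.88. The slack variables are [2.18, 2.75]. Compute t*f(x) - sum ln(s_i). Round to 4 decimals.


Step 1: Compute log-barrier.
ln values: [0.7793, 1.0116]
phi = -(0.7793 + 1.0116) = -1.7909
Step 2: Compute augmented objective.
t*f(x) = 8.05*13.88 = 111.734
Total = 111.734 - 1.7909 = 109.9431


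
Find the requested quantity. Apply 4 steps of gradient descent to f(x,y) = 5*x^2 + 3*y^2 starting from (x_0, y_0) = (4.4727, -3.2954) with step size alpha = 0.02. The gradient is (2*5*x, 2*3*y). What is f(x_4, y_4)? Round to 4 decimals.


Gradient descent on f(x,y) = 5*x^2 + 3*y^2.
Starting point: (4.4727, -3.2954), alpha = 0.02
Step 1: grad_x = 2*5*4.4727 = 44.727, grad_y = 2*3*-3.2954 = -19.7724
  x_1 = 4.4727 - 0.02*44.727 = 3.5782
  y_1 = -3.2954 - 0.02*-19.7724 = -2.9
Step 2: grad_x = 2*5*3.5782 = 35.7816, grad_y = 2*3*-2.9 = -17.3997
  x_2 = 3.5782 - 0.02*35.7816 = 2.8625
  y_2 = -2.9 - 0.02*-17.3997 = -2.552
Step 3: grad_x = 2*5*2.8625 = 28.6253, grad_y = 2*3*-2.552 = -15.3117
  x_3 = 2.8625 - 0.02*28.6253 = 2.29
  y_3 = -2.552 - 0.02*-15.3117 = -2.2457
Step 4: grad_x = 2*5*2.29 = 22.9002, grad_y = 2*3*-2.2457 = -13.4743
  x_4 = 2.29 - 0.02*22.9002 = 1.832
  y_4 = -2.2457 - 0.02*-13.4743 = -1.9762
f(1.832, -1.9762) = 5*1.832^2 + 3*(-1.9762)^2 = 28.498


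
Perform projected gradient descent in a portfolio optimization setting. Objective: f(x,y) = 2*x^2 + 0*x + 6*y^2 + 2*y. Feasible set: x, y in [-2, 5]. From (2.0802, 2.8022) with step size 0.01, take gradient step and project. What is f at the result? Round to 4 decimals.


Step 1: Compute gradient at (2.0802, 2.8022).
grad_x = 2*2*2.0802 + 0 = 8.3208
grad_y = 2*6*2.8022 + 2 = 35.6264
Step 2: Gradient step.
x_raw = 2.0802 - 0.01*8.3208 = 1.997
y_raw = 2.8022 - 0.01*35.6264 = 2.4459
Step 3: Project onto [-2, 5].
x_proj = clip(1.997) = 1.997
y_proj = clip(2.4459) = 2.4459
Step 4: Evaluate f.
f(1.997, 2.4459) = 48.7634


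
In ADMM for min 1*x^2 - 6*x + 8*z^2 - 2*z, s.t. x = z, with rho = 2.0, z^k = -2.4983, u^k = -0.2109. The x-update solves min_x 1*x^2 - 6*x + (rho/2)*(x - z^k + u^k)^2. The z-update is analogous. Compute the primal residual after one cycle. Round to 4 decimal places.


ADMM iteration with rho = 2.0, z^k = -2.4983, u^k = -0.2109
Step 1: x-update.
Minimize 1*x^2 - 6*x + (2.0/2)*(x + 2.4983 - 0.2109)^2
FOC: (2*1 + 2.0)*x = 6 + 2.0*(-2.4983 + 0.2109)
x^{k+1} = 0.3563
Step 2: z-update.
Minimize 8*z^2 - 2*z + (2.0/2)*(0.3563 - z - 0.2109)^2
FOC: (2*8 + 2.0)*z = 2 + 2.0*(0.3563 - 0.2109)
z^{k+1} = 0.1273
Step 3: u-update.
u^{k+1} = -0.2109 + 0.3563 - 0.1273 = 0.0181
Step 4: Primal residual = |0.3563 - 0.1273| = 0.229


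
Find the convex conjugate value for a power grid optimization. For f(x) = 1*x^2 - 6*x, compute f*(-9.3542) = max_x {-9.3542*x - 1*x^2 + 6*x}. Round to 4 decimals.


f*(y) = sup_x {y*x - a*x^2 - b*x} = sup_x {(y-b)*x - a*x^2}
FOC: (y - b) - 2a*x = 0 => x* = (y - b)/(2a)
x* = (-9.3542 + 6)/(2*1) = -1.6771
f*(-9.3542) = (y-b)^2/(4a) = (-9.3542 + 6)^2/(4*1)
= 11.2507/4 = 2.8127


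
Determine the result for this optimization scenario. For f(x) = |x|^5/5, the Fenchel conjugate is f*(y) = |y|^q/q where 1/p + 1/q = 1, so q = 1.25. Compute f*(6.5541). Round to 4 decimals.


The conjugate exponent q satisfies 1/p + 1/q = 1.
p = 5, so q = 5/(5 - 1) = 1.25
|y|^q = 6.5541^1.25 = 10.4868
f*(6.5541) = 10.4868 / 1.25 = 8.3894


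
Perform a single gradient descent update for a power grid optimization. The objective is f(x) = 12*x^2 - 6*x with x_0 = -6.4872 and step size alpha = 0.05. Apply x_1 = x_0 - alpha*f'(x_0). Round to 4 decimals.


We compute the gradient at x_0 and apply the update.
f'(x) = 24*x - 6
f'(-6.4872) = 24*-6.4872 - 6 = -161.6928
x_1 = -6.4872 - 0.05*-161.6928 = 1.5974


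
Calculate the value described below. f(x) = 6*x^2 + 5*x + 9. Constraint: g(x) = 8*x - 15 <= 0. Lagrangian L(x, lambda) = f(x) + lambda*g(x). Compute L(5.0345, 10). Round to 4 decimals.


Step 1: Evaluate f(x).
f(5.0345) = 6*5.0345^2 + 5*5.0345 + 9 = 186.2496
Step 2: Evaluate g(x).
g(5.0345) = 8*5.0345 - 15 = 25.276
Step 3: Compute Lagrangian.
L = 186.2496 + 10*25.276 = 439.0096


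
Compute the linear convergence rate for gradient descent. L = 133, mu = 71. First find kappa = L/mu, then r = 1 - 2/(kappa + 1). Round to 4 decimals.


Step 1: Compute the condition number.
kappa = L/mu = 133/71 = 1.8732
Step 2: Compute the convergence rate.
r = 1 - 2/(kappa + 1) = 1 - 2*mu/(L + mu) = (L - mu)/(L + mu) = 62/204 = 0.3039


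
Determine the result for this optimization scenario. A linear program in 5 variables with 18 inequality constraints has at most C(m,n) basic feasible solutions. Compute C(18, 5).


Each vertex corresponds to some choice of n active constraints out of m, so the number of vertices is at most C(m, n) = m! / (n!(m-n)!).
m = 18, n = 5
Numerator: 18 * 17 * 16 * 15 * 14
Denominator: 5! = 120
C(18, 5) = 8568


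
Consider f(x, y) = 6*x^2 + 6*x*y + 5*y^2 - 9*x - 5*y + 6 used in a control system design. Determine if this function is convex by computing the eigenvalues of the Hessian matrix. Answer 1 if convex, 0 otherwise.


The Hessian of f(x,y) = 6*x^2 + 6*x*y + 5*y^2 - 9*x - 5*y + 6 is:
H = [[12, 6], [6, 10]]
Trace = 12 + 10 = 22
Determinant = 12*10 - (6)^2 = 84
Discriminant = (22)^2 - 4*84 = 148.0
Eigenvalues: lambda_1 = 4.9172, lambda_2 = 17.0828
The function is convex.

1


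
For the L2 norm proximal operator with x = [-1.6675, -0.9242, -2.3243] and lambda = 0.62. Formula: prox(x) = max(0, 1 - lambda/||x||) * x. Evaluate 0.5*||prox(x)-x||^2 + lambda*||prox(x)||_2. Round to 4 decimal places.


Step 1: Compute ||x||.
||x|| = 3.0062
Step 2: Compute scaling factor.
scale = max(0, 1 - 0.62/3.0062) = 0.7938
Step 3: prox(x) = [-1.3236, -0.7336, -1.8449]
||prox(x)|| = 2.3862
Step 4: Proximal objective.
0.5*||prox-x||^2 = 0.1922
lambda*||prox|| = 1.4794
Total = 1.6716


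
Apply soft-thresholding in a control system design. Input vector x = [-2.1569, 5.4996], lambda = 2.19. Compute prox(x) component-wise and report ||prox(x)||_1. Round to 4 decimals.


Soft-thresholding with lambda = 2.19:
prox(-2.1569) = sign(-2.1569)*max(|-2.1569| - 2.19, 0) = 0.0
prox(5.4996) = sign(5.4996)*max(|5.4996| - 2.19, 0) = 3.3096
prox(x) = [0.0, 3.3096]
||prox(x)||_1 = 0.0 + 3.3096 = 3.3096


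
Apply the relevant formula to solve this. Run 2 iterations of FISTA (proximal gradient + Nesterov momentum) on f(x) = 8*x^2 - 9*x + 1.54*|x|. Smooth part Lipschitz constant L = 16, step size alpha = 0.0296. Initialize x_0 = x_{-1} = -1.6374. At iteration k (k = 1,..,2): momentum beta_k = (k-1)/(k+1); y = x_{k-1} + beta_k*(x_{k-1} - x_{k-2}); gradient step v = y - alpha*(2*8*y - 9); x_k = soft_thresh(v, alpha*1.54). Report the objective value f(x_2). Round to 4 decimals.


FISTA on f(x) = 8*x^2 - 9*x + 1.54*|x|
L = 16, alpha = 0.0296
Iteration 1: beta = 0.0, y = -1.6374 + 0.0*(-1.6374 + 1.6374) = -1.6374
  grad(y) = -35.1984, v = y - alpha*grad = -0.5955
  prox(v) = soft_thresh(-0.5955, 0.0456) = -0.5499
Iteration 2: beta = 0.3333, y = -0.5499 + 0.3333*(-0.5499 + 1.6374) = -0.1875
  grad(y) = -11.9993, v = y - alpha*grad = 0.1677
  prox(v) = soft_thresh(0.1677, 0.0456) = 0.1221
f(x_2) = 8*0.1221^2 - 9*0.1221 + 1.54*|0.1221| = -0.7918


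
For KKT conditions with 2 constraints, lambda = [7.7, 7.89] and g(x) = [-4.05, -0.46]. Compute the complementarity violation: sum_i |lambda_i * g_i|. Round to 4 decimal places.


KKT complementary slackness check:
lambda_1 * g_1 = 7.7 * -4.05 = -31.185
lambda_2 * g_2 = 7.89 * -0.46 = -3.6294
Total violation = 31.185 + 3.6294 = 34.8144


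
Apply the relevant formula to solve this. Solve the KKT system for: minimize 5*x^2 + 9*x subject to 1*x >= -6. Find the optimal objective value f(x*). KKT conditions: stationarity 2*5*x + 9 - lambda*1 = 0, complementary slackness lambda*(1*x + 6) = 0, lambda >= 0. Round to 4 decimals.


Step 1: Try lambda = 0 (constraint inactive).
Stationarity: 2*5*x + 9 = 0
x* = -9/(2*5) = -0.9
Check constraint: 1*-0.9 = -0.9 >= -6 -- satisfied.
Step 2: Compute optimal value.
f(x*) = 5*(-0.9)^2 + 9*(-0.9) = -4.05


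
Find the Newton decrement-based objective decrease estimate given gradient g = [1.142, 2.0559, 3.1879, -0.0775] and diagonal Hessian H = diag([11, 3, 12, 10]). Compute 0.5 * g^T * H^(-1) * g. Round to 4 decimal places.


Step 1: H is diagonal, so H^(-1) * g = [0.1038, 0.6853, 0.2657, -0.0078].
Step 2: g^T H^(-1) g = sum_i g_i^2 / H_ii
  = (1.142)^2/11 + (2.0559)^2/3 + (3.1879)^2/12 + (-0.0775)^2/10
  = 0.1186 + 1.4089 + 0.8469 + 0.0006 = 2.375
Step 3: Objective decrease = 0.5 * g^T H^(-1) g = 1.1875


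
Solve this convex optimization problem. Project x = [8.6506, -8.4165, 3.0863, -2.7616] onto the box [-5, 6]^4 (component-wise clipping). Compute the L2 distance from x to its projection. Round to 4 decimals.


Project each component onto [-5, 6].
clip(8.6506) = 6.0, clip(-8.4165) = -5.0, clip(3.0863) = 3.0863, clip(-2.7616) = -2.7616
Projection = [6.0, -5.0, 3.0863, -2.7616]
Squared diffs: [7.0257, 11.6725, 0.0, 0.0]
Distance = sqrt(18.6982) = 4.3241


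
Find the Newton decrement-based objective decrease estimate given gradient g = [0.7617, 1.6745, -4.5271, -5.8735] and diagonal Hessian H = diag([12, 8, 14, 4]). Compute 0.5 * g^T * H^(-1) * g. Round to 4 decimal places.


Step 1: H is diagonal, so H^(-1) * g = [0.0635, 0.2093, -0.3234, -1.4684].
Step 2: g^T H^(-1) g = sum_i g_i^2 / H_ii
  = (0.7617)^2/12 + (1.6745)^2/8 + (-4.5271)^2/14 + (-5.8735)^2/4
  = 0.0483 + 0.3505 + 1.4639 + 8.6245 = 10.4872
Step 3: Objective decrease = 0.5 * g^T H^(-1) g = 5.2436


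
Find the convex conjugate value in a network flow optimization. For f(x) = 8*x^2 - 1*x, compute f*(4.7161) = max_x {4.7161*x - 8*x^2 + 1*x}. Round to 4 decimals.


f*(y) = sup_x {y*x - a*x^2 - b*x} = sup_x {(y-b)*x - a*x^2}
FOC: (y - b) - 2a*x = 0 => x* = (y - b)/(2a)
x* = (4.7161 + 1)/(2*8) = 0.3573
f*(4.7161) = (y-b)^2/(4a) = (4.7161 + 1)^2/(4*8)
= 32.6738/32 = 1.0211


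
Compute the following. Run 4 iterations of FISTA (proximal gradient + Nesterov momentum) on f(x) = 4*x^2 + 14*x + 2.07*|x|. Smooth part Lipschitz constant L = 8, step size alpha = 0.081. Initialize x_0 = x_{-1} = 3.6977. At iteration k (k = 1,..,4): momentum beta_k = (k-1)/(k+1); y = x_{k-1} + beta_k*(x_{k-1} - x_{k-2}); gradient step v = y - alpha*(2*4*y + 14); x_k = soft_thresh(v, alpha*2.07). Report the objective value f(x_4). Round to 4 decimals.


FISTA on f(x) = 4*x^2 + 14*x + 2.07*|x|
L = 8, alpha = 0.081
Iteration 1: beta = 0.0, y = 3.6977 + 0.0*(3.6977 - 3.6977) = 3.6977
  grad(y) = 43.5816, v = y - alpha*grad = 0.1676
  prox(v) = soft_thresh(0.1676, 0.1677) = 0.0
Iteration 2: beta = 0.3333, y = 0.0 + 0.3333*(0.0 - 3.6977) = -1.2326
  grad(y) = 4.1395, v = y - alpha*grad = -1.5679
  prox(v) = soft_thresh(-1.5679, 0.1677) = -1.4002
Iteration 3: beta = 0.5, y = -1.4002 + 0.5*(-1.4002 - 0.0) = -2.1003
  grad(y) = -2.8023, v = y - alpha*grad = -1.8733
  prox(v) = soft_thresh(-1.8733, 0.1677) = -1.7056
Iteration 4: beta = 0.6, y = -1.7056 + 0.6*(-1.7056 + 1.4002) = -1.8889
  grad(y) = -1.1112, v = y - alpha*grad = -1.7989
  prox(v) = soft_thresh(-1.7989, 0.1677) = -1.6312
f(x_4) = 4*(-1.6312)^2 + 14*(-1.6312) + 2.07*|-1.6312| = -8.8169


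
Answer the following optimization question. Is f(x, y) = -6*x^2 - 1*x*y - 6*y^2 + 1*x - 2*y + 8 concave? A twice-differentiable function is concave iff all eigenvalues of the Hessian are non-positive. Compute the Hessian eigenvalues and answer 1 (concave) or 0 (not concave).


The Hessian of f(x,y) = -6*x^2 - 1*x*y - 6*y^2 + 1*x - 2*y + 8 is:
H = [[-12, -1], [-1, -12]]
Trace = -12 - 12 = -24
Determinant = -12*-12 - (-1)^2 = 143
Discriminant = (-24)^2 - 4*143 = 4.0
Eigenvalues: lambda_1 = -13.0, lambda_2 = -11.0
The function is concave.

1


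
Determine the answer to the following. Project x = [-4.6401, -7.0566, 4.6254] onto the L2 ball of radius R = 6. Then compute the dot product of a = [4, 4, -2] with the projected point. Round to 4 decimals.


Step 1: Compute ||x|| (intermediates to 6 decimals).
||x|| = sqrt((-4.6401)^2 + (-7.0566)^2 + 4.6254^2) = 9.629146
Step 2: Project.
Since ||x|| > R, scale = R/||x|| = 6/9.629146 = 0.623108, proj(x) = scale * x
proj(x) = [-2.891283, -4.397024, 2.882124]
Step 3: Dot product.
a^T * proj(x) = 4*(-2.891283) + 4*(-4.397024) - 2*2.882124 = -34.9175


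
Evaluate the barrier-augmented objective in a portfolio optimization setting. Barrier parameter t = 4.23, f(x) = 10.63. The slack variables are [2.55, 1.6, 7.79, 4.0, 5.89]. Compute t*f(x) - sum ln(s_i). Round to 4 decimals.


Step 1: Compute log-barrier.
ln values: [0.9361, 0.47, 2.0528, 1.3863, 1.7733]
phi = -(0.9361 + 0.47 + 2.0528 + 1.3863 + 1.7733) = -6.6185
Step 2: Compute augmented objective.
t*f(x) = 4.23*10.63 = 44.9649
Total = 44.9649 - 6.6185 = 38.3464


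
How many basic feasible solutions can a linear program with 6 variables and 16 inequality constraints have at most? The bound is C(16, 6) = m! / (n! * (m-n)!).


Each vertex corresponds to some choice of n active constraints out of m, so the number of vertices is at most C(m, n) = m! / (n!(m-n)!).
m = 16, n = 6
Numerator: 16 * 15 * 14 * 13 * 12 * 11
Denominator: 6! = 720
C(16, 6) = 8008


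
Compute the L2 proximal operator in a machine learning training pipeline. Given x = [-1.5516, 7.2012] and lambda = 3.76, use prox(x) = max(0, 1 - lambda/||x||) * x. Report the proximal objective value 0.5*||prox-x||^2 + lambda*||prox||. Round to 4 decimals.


Step 1: Compute ||x||.
||x|| = 7.3665
Step 2: Compute scaling factor.
scale = max(0, 1 - 3.76/7.3665) = 0.4896
Step 3: prox(x) = [-0.7596, 3.5256]
||prox(x)|| = 3.6065
Step 4: Proximal objective.
0.5*||prox-x||^2 = 7.0688
lambda*||prox|| = 13.5604
Total = 20.6291


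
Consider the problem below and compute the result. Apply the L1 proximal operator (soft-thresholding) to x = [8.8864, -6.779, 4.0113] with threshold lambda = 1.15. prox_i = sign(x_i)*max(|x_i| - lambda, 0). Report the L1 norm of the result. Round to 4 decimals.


Soft-thresholding with lambda = 1.15:
prox(8.8864) = sign(8.8864)*max(|8.8864| - 1.15, 0) = 7.7364
prox(-6.779) = sign(-6.779)*max(|-6.779| - 1.15, 0) = -5.629
prox(4.0113) = sign(4.0113)*max(|4.0113| - 1.15, 0) = 2.8613
prox(x) = [7.7364, -5.629, 2.8613]
||prox(x)||_1 = 7.7364 + 5.629 + 2.8613 = 16.2267


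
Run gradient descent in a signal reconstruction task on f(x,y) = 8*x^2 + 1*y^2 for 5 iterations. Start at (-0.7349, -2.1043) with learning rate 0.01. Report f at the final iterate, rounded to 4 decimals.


Gradient descent on f(x,y) = 8*x^2 + 1*y^2.
Starting point: (-0.7349, -2.1043), alpha = 0.01
Step 1: grad_x = 2*8*-0.7349 = -11.7584, grad_y = 2*1*-2.1043 = -4.2086
  x_1 = -0.7349 - 0.01*-11.7584 = -0.6173
  y_1 = -2.1043 - 0.01*-4.2086 = -2.0622
Step 2: grad_x = 2*8*-0.6173 = -9.8771, grad_y = 2*1*-2.0622 = -4.1244
  x_2 = -0.6173 - 0.01*-9.8771 = -0.5185
  y_2 = -2.0622 - 0.01*-4.1244 = -2.021
Step 3: grad_x = 2*8*-0.5185 = -8.2967, grad_y = 2*1*-2.021 = -4.0419
  x_3 = -0.5185 - 0.01*-8.2967 = -0.4356
  y_3 = -2.021 - 0.01*-4.0419 = -1.9806
Step 4: grad_x = 2*8*-0.4356 = -6.9693, grad_y = 2*1*-1.9806 = -3.9611
  x_4 = -0.4356 - 0.01*-6.9693 = -0.3659
  y_4 = -1.9806 - 0.01*-3.9611 = -1.9409
Step 5: grad_x = 2*8*-0.3659 = -5.8542, grad_y = 2*1*-1.9409 = -3.8819
  x_5 = -0.3659 - 0.01*-5.8542 = -0.3073
  y_5 = -1.9409 - 0.01*-3.8819 = -1.9021
f(-0.3073, -1.9021) = 8*(-0.3073)^2 + 1*(-1.9021)^2 = 4.3737


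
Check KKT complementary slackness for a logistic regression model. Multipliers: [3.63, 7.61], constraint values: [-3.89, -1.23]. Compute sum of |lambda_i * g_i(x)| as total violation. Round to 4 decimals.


KKT complementary slackness check:
lambda_1 * g_1 = 3.63 * -3.89 = -14.1207
lambda_2 * g_2 = 7.61 * -1.23 = -9.3603
Total violation = 14.1207 + 9.3603 = 23.481


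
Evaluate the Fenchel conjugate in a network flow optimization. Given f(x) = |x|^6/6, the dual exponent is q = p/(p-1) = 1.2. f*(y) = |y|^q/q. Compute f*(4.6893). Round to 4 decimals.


The conjugate exponent q satisfies 1/p + 1/q = 1.
p = 6, so q = 6/(6 - 1) = 1.2
|y|^q = 4.6893^1.2 = 6.3875
f*(4.6893) = 6.3875 / 1.2 = 5.3229


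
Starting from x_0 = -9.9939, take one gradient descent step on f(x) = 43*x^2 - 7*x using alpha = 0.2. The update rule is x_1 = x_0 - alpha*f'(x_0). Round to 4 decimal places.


We compute the gradient at x_0 and apply the update.
f'(x) = 86*x - 7
f'(-9.9939) = 86*-9.9939 - 7 = -866.4754
x_1 = -9.9939 - 0.2*-866.4754 = 163.3012


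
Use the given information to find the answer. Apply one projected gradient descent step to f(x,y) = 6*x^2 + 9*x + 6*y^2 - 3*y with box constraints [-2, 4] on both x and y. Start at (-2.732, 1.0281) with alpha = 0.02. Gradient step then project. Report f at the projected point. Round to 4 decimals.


Step 1: Compute gradient at (-2.732, 1.0281).
grad_x = 2*6*-2.732 + 9 = -23.784
grad_y = 2*6*1.0281 - 3 = 9.3372
Step 2: Gradient step.
x_raw = -2.732 - 0.02*-23.784 = -2.2563
y_raw = 1.0281 - 0.02*9.3372 = 0.8414
Step 3: Project onto [-2, 4].
x_proj = clip(-2.2563) = -2.0
y_proj = clip(0.8414) = 0.8414
Step 4: Evaluate f.
f(-2.0, 0.8414) = 7.7232


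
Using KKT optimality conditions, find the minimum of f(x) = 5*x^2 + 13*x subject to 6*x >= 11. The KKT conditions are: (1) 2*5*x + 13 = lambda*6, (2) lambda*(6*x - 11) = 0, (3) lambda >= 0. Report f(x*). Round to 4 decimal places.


Step 1: Try lambda = 0 (constraint inactive).
x_unc = -13/(2*5) = -1.3
Check: 6*-1.3 = -7.8 < 11 -- violated!
Step 2: Constraint must be active: 6*x = 11
x* = 11/6 = 1.8333 (rounded; the exact value 11/6 is used below)
lambda = (2*5*(11/6) + 13)/6 = 5.2222
Step 3: Compute optimal value.
f(x*) = 5*(11/6)^2 + 13*(11/6) = 40.6389


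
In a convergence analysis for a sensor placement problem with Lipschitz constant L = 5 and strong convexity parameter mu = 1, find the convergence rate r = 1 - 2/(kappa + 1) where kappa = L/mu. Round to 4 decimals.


Step 1: Compute the condition number.
kappa = L/mu = 5/1 = 5.0
Step 2: Compute the convergence rate.
r = 1 - 2/(kappa + 1) = 1 - 2*mu/(L + mu) = (L - mu)/(L + mu) = 4/6 = 0.6667


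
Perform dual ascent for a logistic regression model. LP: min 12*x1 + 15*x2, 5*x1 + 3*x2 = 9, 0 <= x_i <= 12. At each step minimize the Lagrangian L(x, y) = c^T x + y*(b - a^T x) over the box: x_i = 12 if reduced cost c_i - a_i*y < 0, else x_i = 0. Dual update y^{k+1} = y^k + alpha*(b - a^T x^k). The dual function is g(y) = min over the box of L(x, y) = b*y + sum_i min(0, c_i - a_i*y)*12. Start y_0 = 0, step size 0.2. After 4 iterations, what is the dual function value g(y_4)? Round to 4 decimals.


Dual ascent for LP: min 12*x1 + 15*x2, 5*x1 + 3*x2 = 9, 0 <= x_i <= 12
Step 1: y^k = 0.0, reduced costs: (12.0, 15.0)
  x^k = (0.0, 0.0), subgradient = b - a^T x = 9.0
  y^{k+1} = 0.0 + 0.2*9.0 = 1.8
Step 2: y^k = 1.8, reduced costs: (3.0, 9.6)
  x^k = (0.0, 0.0), subgradient = b - a^T x = 9.0
  y^{k+1} = 1.8 + 0.2*9.0 = 3.6
Step 3: y^k = 3.6, reduced costs: (-6.0, 4.2)
  x^k = (12.0, 0.0), subgradient = b - a^T x = -51.0
  y^{k+1} = 3.6 + 0.2*-51.0 = -6.6
Step 4: y^k = -6.6, reduced costs: (45.0, 34.8)
  x^k = (0.0, 0.0), subgradient = b - a^T x = 9.0
  y^{k+1} = -6.6 + 0.2*9.0 = -4.8
Dual objective at y_4 = -4.8: reduced costs (36.0, 29.4), box minimizer x = (0.0, 0.0)
g(y_4) = b*y + (c1 - a1*y)*x1 + (c2 - a2*y)*x2 = 9*(-4.8) + 36.0*0.0 + 29.4*0.0 = -43.2 + 0.0 + 0.0 = -43.2
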